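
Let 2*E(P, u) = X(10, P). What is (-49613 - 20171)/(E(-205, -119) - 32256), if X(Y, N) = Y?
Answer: 69784/32251 ≈ 2.1638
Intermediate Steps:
E(P, u) = 5 (E(P, u) = (1/2)*10 = 5)
(-49613 - 20171)/(E(-205, -119) - 32256) = (-49613 - 20171)/(5 - 32256) = -69784/(-32251) = -69784*(-1/32251) = 69784/32251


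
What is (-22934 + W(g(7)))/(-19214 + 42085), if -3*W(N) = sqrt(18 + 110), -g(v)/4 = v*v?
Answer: -22934/22871 - 8*sqrt(2)/68613 ≈ -1.0029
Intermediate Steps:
g(v) = -4*v**2 (g(v) = -4*v*v = -4*v**2)
W(N) = -8*sqrt(2)/3 (W(N) = -sqrt(18 + 110)/3 = -8*sqrt(2)/3)
(-22934 + W(g(7)))/(-19214 + 42085) = (-22934 - 8*sqrt(2)/3)/(-19214 + 42085) = (-22934 - 8*sqrt(2)/3)/22871 = (-22934 - 8*sqrt(2)/3)*(1/22871) = -22934/22871 - 8*sqrt(2)/68613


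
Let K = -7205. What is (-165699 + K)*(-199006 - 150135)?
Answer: 60367875464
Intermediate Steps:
(-165699 + K)*(-199006 - 150135) = (-165699 - 7205)*(-199006 - 150135) = -172904*(-349141) = 60367875464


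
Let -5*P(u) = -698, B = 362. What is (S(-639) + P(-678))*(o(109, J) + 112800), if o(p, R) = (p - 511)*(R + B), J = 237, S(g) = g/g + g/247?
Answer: -1678211316/95 ≈ -1.7665e+7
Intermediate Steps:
S(g) = 1 + g/247 (S(g) = 1 + g*(1/247) = 1 + g/247)
P(u) = 698/5 (P(u) = -1/5*(-698) = 698/5)
o(p, R) = (-511 + p)*(362 + R) (o(p, R) = (p - 511)*(R + 362) = (-511 + p)*(362 + R))
(S(-639) + P(-678))*(o(109, J) + 112800) = ((1 + (1/247)*(-639)) + 698/5)*((-184982 - 511*237 + 362*109 + 237*109) + 112800) = ((1 - 639/247) + 698/5)*((-184982 - 121107 + 39458 + 25833) + 112800) = (-392/247 + 698/5)*(-240798 + 112800) = (170446/1235)*(-127998) = -1678211316/95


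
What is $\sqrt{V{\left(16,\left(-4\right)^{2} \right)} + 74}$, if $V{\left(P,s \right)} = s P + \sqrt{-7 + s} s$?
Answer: $3 \sqrt{42} \approx 19.442$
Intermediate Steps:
$V{\left(P,s \right)} = P s + s \sqrt{-7 + s}$
$\sqrt{V{\left(16,\left(-4\right)^{2} \right)} + 74} = \sqrt{\left(-4\right)^{2} \left(16 + \sqrt{-7 + \left(-4\right)^{2}}\right) + 74} = \sqrt{16 \left(16 + \sqrt{-7 + 16}\right) + 74} = \sqrt{16 \left(16 + \sqrt{9}\right) + 74} = \sqrt{16 \left(16 + 3\right) + 74} = \sqrt{16 \cdot 19 + 74} = \sqrt{304 + 74} = \sqrt{378} = 3 \sqrt{42}$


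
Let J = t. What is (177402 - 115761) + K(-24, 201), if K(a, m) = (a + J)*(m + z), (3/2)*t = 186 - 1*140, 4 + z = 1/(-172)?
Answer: 8121104/129 ≈ 62954.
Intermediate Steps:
z = -689/172 (z = -4 + 1/(-172) = -4 - 1/172 = -689/172 ≈ -4.0058)
t = 92/3 (t = 2*(186 - 1*140)/3 = 2*(186 - 140)/3 = (2/3)*46 = 92/3 ≈ 30.667)
J = 92/3 ≈ 30.667
K(a, m) = (-689/172 + m)*(92/3 + a) (K(a, m) = (a + 92/3)*(m - 689/172) = (92/3 + a)*(-689/172 + m) = (-689/172 + m)*(92/3 + a))
(177402 - 115761) + K(-24, 201) = (177402 - 115761) + (-15847/129 - 689/172*(-24) + (92/3)*201 - 24*201) = 61641 + (-15847/129 + 4134/43 + 6164 - 4824) = 61641 + 169415/129 = 8121104/129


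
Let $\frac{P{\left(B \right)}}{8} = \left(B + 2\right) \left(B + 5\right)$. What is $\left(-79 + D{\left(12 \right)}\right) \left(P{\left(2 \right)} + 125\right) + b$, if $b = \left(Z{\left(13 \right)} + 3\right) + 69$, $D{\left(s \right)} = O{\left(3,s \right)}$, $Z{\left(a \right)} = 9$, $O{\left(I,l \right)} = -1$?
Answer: $-27839$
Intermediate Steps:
$P{\left(B \right)} = 8 \left(2 + B\right) \left(5 + B\right)$ ($P{\left(B \right)} = 8 \left(B + 2\right) \left(B + 5\right) = 8 \left(2 + B\right) \left(5 + B\right)$)
$D{\left(s \right)} = -1$
$b = 81$ ($b = \left(9 + 3\right) + 69 = 12 + 69 = 81$)
$\left(-79 + D{\left(12 \right)}\right) \left(P{\left(2 \right)} + 125\right) + b = \left(-79 - 1\right) \left(\left(80 + 8 \cdot 2^{2} + 56 \cdot 2\right) + 125\right) + 81 = - 80 \left(\left(80 + 8 \cdot 4 + 112\right) + 125\right) + 81 = - 80 \left(\left(80 + 32 + 112\right) + 125\right) + 81 = - 80 \left(224 + 125\right) + 81 = \left(-80\right) 349 + 81 = -27920 + 81 = -27839$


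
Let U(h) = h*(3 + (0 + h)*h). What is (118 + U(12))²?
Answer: 3541924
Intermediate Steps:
U(h) = h*(3 + h²) (U(h) = h*(3 + h*h) = h*(3 + h²))
(118 + U(12))² = (118 + 12*(3 + 12²))² = (118 + 12*(3 + 144))² = (118 + 12*147)² = (118 + 1764)² = 1882² = 3541924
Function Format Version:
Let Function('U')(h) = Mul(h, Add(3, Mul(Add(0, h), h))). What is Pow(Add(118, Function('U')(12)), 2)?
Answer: 3541924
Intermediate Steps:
Function('U')(h) = Mul(h, Add(3, Pow(h, 2))) (Function('U')(h) = Mul(h, Add(3, Mul(h, h))) = Mul(h, Add(3, Pow(h, 2))))
Pow(Add(118, Function('U')(12)), 2) = Pow(Add(118, Mul(12, Add(3, Pow(12, 2)))), 2) = Pow(Add(118, Mul(12, Add(3, 144))), 2) = Pow(Add(118, Mul(12, 147)), 2) = Pow(Add(118, 1764), 2) = Pow(1882, 2) = 3541924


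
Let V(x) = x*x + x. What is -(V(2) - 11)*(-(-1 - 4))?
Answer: 25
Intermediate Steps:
V(x) = x + x**2 (V(x) = x**2 + x = x + x**2)
-(V(2) - 11)*(-(-1 - 4)) = -(2*(1 + 2) - 11)*(-(-1 - 4)) = -(2*3 - 11)*(-1*(-5)) = -(6 - 11)*5 = -(-5)*5 = -1*(-25) = 25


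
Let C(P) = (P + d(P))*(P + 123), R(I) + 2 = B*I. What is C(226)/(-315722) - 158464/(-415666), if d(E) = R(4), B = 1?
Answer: 4238799014/32808725213 ≈ 0.12920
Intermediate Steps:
R(I) = -2 + I (R(I) = -2 + 1*I = -2 + I)
d(E) = 2 (d(E) = -2 + 4 = 2)
C(P) = (2 + P)*(123 + P) (C(P) = (P + 2)*(P + 123) = (2 + P)*(123 + P))
C(226)/(-315722) - 158464/(-415666) = (246 + 226**2 + 125*226)/(-315722) - 158464/(-415666) = (246 + 51076 + 28250)*(-1/315722) - 158464*(-1/415666) = 79572*(-1/315722) + 79232/207833 = -39786/157861 + 79232/207833 = 4238799014/32808725213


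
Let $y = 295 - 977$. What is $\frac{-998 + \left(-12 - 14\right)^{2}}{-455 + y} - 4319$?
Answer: $- \frac{4910381}{1137} \approx -4318.7$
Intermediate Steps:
$y = -682$ ($y = 295 - 977 = -682$)
$\frac{-998 + \left(-12 - 14\right)^{2}}{-455 + y} - 4319 = \frac{-998 + \left(-12 - 14\right)^{2}}{-455 - 682} - 4319 = \frac{-998 + \left(-26\right)^{2}}{-1137} - 4319 = \left(-998 + 676\right) \left(- \frac{1}{1137}\right) - 4319 = \left(-322\right) \left(- \frac{1}{1137}\right) - 4319 = \frac{322}{1137} - 4319 = - \frac{4910381}{1137}$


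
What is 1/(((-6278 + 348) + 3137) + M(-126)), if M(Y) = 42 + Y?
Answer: -1/2877 ≈ -0.00034758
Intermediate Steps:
1/(((-6278 + 348) + 3137) + M(-126)) = 1/(((-6278 + 348) + 3137) + (42 - 126)) = 1/((-5930 + 3137) - 84) = 1/(-2793 - 84) = 1/(-2877) = -1/2877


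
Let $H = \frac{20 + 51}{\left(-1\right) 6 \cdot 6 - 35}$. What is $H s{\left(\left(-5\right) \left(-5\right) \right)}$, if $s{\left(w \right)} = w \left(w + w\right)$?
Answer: $-1250$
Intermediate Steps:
$s{\left(w \right)} = 2 w^{2}$ ($s{\left(w \right)} = w 2 w = 2 w^{2}$)
$H = -1$ ($H = \frac{71}{\left(-6\right) 6 - 35} = \frac{71}{-36 - 35} = \frac{71}{-71} = 71 \left(- \frac{1}{71}\right) = -1$)
$H s{\left(\left(-5\right) \left(-5\right) \right)} = - 2 \left(\left(-5\right) \left(-5\right)\right)^{2} = - 2 \cdot 25^{2} = - 2 \cdot 625 = \left(-1\right) 1250 = -1250$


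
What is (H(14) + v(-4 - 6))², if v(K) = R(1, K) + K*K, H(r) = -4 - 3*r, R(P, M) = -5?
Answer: 2401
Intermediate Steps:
v(K) = -5 + K² (v(K) = -5 + K*K = -5 + K²)
(H(14) + v(-4 - 6))² = ((-4 - 3*14) + (-5 + (-4 - 6)²))² = ((-4 - 42) + (-5 + (-10)²))² = (-46 + (-5 + 100))² = (-46 + 95)² = 49² = 2401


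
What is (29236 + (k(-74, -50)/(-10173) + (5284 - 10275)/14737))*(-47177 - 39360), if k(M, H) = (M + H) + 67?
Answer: -126430458861330558/49973167 ≈ -2.5300e+9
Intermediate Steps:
k(M, H) = 67 + H + M (k(M, H) = (H + M) + 67 = 67 + H + M)
(29236 + (k(-74, -50)/(-10173) + (5284 - 10275)/14737))*(-47177 - 39360) = (29236 + ((67 - 50 - 74)/(-10173) + (5284 - 10275)/14737))*(-47177 - 39360) = (29236 + (-57*(-1/10173) - 4991*1/14737))*(-86537) = (29236 + (19/3391 - 4991/14737))*(-86537) = (29236 - 16644478/49973167)*(-86537) = (1460998865934/49973167)*(-86537) = -126430458861330558/49973167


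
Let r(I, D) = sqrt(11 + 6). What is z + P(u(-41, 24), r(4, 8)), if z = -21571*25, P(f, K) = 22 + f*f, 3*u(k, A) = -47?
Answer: -4851068/9 ≈ -5.3901e+5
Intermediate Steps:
u(k, A) = -47/3 (u(k, A) = (1/3)*(-47) = -47/3)
r(I, D) = sqrt(17)
P(f, K) = 22 + f**2
z = -539275
z + P(u(-41, 24), r(4, 8)) = -539275 + (22 + (-47/3)**2) = -539275 + (22 + 2209/9) = -539275 + 2407/9 = -4851068/9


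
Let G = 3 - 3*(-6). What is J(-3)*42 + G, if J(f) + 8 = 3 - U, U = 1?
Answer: -231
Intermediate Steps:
G = 21 (G = 3 + 18 = 21)
J(f) = -6 (J(f) = -8 + (3 - 1*1) = -8 + (3 - 1) = -8 + 2 = -6)
J(-3)*42 + G = -6*42 + 21 = -252 + 21 = -231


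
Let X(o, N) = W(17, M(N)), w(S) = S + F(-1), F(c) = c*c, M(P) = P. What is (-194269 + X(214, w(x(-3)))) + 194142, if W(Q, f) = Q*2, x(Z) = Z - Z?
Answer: -93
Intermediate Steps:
x(Z) = 0
F(c) = c**2
w(S) = 1 + S (w(S) = S + (-1)**2 = S + 1 = 1 + S)
W(Q, f) = 2*Q
X(o, N) = 34 (X(o, N) = 2*17 = 34)
(-194269 + X(214, w(x(-3)))) + 194142 = (-194269 + 34) + 194142 = -194235 + 194142 = -93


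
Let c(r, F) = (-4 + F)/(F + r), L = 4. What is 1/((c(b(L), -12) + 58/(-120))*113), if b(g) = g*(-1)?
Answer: 60/3503 ≈ 0.017128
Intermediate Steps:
b(g) = -g
c(r, F) = (-4 + F)/(F + r)
1/((c(b(L), -12) + 58/(-120))*113) = 1/(((-4 - 12)/(-12 - 1*4) + 58/(-120))*113) = 1/((-16/(-12 - 4) + 58*(-1/120))*113) = 1/((-16/(-16) - 29/60)*113) = 1/((-1/16*(-16) - 29/60)*113) = 1/((1 - 29/60)*113) = 1/((31/60)*113) = 1/(3503/60) = 60/3503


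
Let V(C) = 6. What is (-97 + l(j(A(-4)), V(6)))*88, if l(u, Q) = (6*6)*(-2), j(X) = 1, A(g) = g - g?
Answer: -14872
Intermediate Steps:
A(g) = 0
l(u, Q) = -72 (l(u, Q) = 36*(-2) = -72)
(-97 + l(j(A(-4)), V(6)))*88 = (-97 - 72)*88 = -169*88 = -14872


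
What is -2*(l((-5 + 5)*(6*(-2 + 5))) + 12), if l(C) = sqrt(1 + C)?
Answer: -26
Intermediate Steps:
-2*(l((-5 + 5)*(6*(-2 + 5))) + 12) = -2*(sqrt(1 + (-5 + 5)*(6*(-2 + 5))) + 12) = -2*(sqrt(1 + 0*(6*3)) + 12) = -2*(sqrt(1 + 0*18) + 12) = -2*(sqrt(1 + 0) + 12) = -2*(sqrt(1) + 12) = -2*(1 + 12) = -2*13 = -26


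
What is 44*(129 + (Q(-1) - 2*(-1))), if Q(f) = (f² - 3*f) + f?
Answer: 5896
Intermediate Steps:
Q(f) = f² - 2*f
44*(129 + (Q(-1) - 2*(-1))) = 44*(129 + (-(-2 - 1) - 2*(-1))) = 44*(129 + (-1*(-3) + 2)) = 44*(129 + (3 + 2)) = 44*(129 + 5) = 44*134 = 5896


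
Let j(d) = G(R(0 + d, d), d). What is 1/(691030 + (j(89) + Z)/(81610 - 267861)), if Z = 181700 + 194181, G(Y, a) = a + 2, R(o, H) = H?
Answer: 186251/128704652558 ≈ 1.4471e-6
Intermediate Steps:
G(Y, a) = 2 + a
j(d) = 2 + d
Z = 375881
1/(691030 + (j(89) + Z)/(81610 - 267861)) = 1/(691030 + ((2 + 89) + 375881)/(81610 - 267861)) = 1/(691030 + (91 + 375881)/(-186251)) = 1/(691030 + 375972*(-1/186251)) = 1/(691030 - 375972/186251) = 1/(128704652558/186251) = 186251/128704652558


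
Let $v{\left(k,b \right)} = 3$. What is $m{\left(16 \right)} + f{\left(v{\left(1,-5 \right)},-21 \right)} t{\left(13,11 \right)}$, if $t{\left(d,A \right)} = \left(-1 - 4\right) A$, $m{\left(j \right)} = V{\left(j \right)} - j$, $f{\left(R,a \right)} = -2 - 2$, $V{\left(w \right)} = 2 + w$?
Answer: $222$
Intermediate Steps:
$f{\left(R,a \right)} = -4$
$m{\left(j \right)} = 2$ ($m{\left(j \right)} = \left(2 + j\right) - j = 2$)
$t{\left(d,A \right)} = - 5 A$
$m{\left(16 \right)} + f{\left(v{\left(1,-5 \right)},-21 \right)} t{\left(13,11 \right)} = 2 - 4 \left(\left(-5\right) 11\right) = 2 - -220 = 2 + 220 = 222$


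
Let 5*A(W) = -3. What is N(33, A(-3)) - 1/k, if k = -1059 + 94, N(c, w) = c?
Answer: 31846/965 ≈ 33.001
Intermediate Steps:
A(W) = -⅗ (A(W) = (⅕)*(-3) = -⅗)
k = -965
N(33, A(-3)) - 1/k = 33 - 1/(-965) = 33 - 1*(-1/965) = 33 + 1/965 = 31846/965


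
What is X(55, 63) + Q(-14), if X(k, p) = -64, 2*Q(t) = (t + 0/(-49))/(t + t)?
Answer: -255/4 ≈ -63.750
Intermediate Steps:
Q(t) = ¼ (Q(t) = ((t + 0/(-49))/(t + t))/2 = ((t + 0*(-1/49))/((2*t)))/2 = ((t + 0)*(1/(2*t)))/2 = (t*(1/(2*t)))/2 = (½)*(½) = ¼)
X(55, 63) + Q(-14) = -64 + ¼ = -255/4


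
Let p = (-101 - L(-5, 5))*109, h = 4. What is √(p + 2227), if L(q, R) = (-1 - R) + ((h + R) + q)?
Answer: 2*I*√2141 ≈ 92.542*I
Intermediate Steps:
L(q, R) = 3 + q (L(q, R) = (-1 - R) + ((4 + R) + q) = (-1 - R) + (4 + R + q) = 3 + q)
p = -10791 (p = (-101 - (3 - 5))*109 = (-101 - 1*(-2))*109 = (-101 + 2)*109 = -99*109 = -10791)
√(p + 2227) = √(-10791 + 2227) = √(-8564) = 2*I*√2141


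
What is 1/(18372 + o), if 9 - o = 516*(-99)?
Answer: 1/69465 ≈ 1.4396e-5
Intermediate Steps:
o = 51093 (o = 9 - 516*(-99) = 9 - 1*(-51084) = 9 + 51084 = 51093)
1/(18372 + o) = 1/(18372 + 51093) = 1/69465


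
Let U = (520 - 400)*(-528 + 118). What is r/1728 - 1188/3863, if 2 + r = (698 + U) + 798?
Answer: -31056857/1112544 ≈ -27.915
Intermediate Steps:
U = -49200 (U = 120*(-410) = -49200)
r = -47706 (r = -2 + ((698 - 49200) + 798) = -2 + (-48502 + 798) = -2 - 47704 = -47706)
r/1728 - 1188/3863 = -47706/1728 - 1188/3863 = -47706*1/1728 - 1188*1/3863 = -7951/288 - 1188/3863 = -31056857/1112544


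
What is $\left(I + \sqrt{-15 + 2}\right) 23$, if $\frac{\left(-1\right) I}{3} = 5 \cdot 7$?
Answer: $-2415 + 23 i \sqrt{13} \approx -2415.0 + 82.928 i$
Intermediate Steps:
$I = -105$ ($I = - 3 \cdot 5 \cdot 7 = \left(-3\right) 35 = -105$)
$\left(I + \sqrt{-15 + 2}\right) 23 = \left(-105 + \sqrt{-15 + 2}\right) 23 = \left(-105 + \sqrt{-13}\right) 23 = \left(-105 + i \sqrt{13}\right) 23 = -2415 + 23 i \sqrt{13}$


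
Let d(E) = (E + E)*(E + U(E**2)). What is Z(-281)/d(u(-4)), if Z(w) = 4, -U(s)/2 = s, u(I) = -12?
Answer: 1/1800 ≈ 0.00055556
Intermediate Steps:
U(s) = -2*s
d(E) = 2*E*(E - 2*E**2) (d(E) = (E + E)*(E - 2*E**2) = (2*E)*(E - 2*E**2) = 2*E*(E - 2*E**2))
Z(-281)/d(u(-4)) = 4/(((-12)**2*(2 - 4*(-12)))) = 4/((144*(2 + 48))) = 4/((144*50)) = 4/7200 = 4*(1/7200) = 1/1800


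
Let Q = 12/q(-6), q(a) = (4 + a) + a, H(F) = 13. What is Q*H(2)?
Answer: -39/2 ≈ -19.500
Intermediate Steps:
q(a) = 4 + 2*a
Q = -3/2 (Q = 12/(4 + 2*(-6)) = 12/(4 - 12) = 12/(-8) = 12*(-⅛) = -3/2 ≈ -1.5000)
Q*H(2) = -3/2*13 = -39/2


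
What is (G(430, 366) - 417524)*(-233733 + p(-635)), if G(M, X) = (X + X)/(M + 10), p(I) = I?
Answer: 5381963121088/55 ≈ 9.7854e+10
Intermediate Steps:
G(M, X) = 2*X/(10 + M) (G(M, X) = (2*X)/(10 + M) = 2*X/(10 + M))
(G(430, 366) - 417524)*(-233733 + p(-635)) = (2*366/(10 + 430) - 417524)*(-233733 - 635) = (2*366/440 - 417524)*(-234368) = (2*366*(1/440) - 417524)*(-234368) = (183/110 - 417524)*(-234368) = -45927457/110*(-234368) = 5381963121088/55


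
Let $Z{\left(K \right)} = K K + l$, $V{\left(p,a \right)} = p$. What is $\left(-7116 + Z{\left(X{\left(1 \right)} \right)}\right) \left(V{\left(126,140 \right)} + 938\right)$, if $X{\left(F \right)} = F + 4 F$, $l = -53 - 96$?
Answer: $-7703360$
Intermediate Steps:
$l = -149$ ($l = -53 - 96 = -149$)
$X{\left(F \right)} = 5 F$
$Z{\left(K \right)} = -149 + K^{2}$ ($Z{\left(K \right)} = K K - 149 = K^{2} - 149 = -149 + K^{2}$)
$\left(-7116 + Z{\left(X{\left(1 \right)} \right)}\right) \left(V{\left(126,140 \right)} + 938\right) = \left(-7116 - \left(149 - \left(5 \cdot 1\right)^{2}\right)\right) \left(126 + 938\right) = \left(-7116 - \left(149 - 5^{2}\right)\right) 1064 = \left(-7116 + \left(-149 + 25\right)\right) 1064 = \left(-7116 - 124\right) 1064 = \left(-7240\right) 1064 = -7703360$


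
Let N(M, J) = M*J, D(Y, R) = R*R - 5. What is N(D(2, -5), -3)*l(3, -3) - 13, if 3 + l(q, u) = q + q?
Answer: -193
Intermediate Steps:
D(Y, R) = -5 + R² (D(Y, R) = R² - 5 = -5 + R²)
N(M, J) = J*M
l(q, u) = -3 + 2*q (l(q, u) = -3 + (q + q) = -3 + 2*q)
N(D(2, -5), -3)*l(3, -3) - 13 = (-3*(-5 + (-5)²))*(-3 + 2*3) - 13 = (-3*(-5 + 25))*(-3 + 6) - 13 = -3*20*3 - 13 = -60*3 - 13 = -180 - 13 = -193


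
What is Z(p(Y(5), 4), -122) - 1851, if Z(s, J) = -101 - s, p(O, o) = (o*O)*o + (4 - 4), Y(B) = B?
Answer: -2032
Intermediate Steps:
p(O, o) = O*o**2 (p(O, o) = (O*o)*o + 0 = O*o**2 + 0 = O*o**2)
Z(p(Y(5), 4), -122) - 1851 = (-101 - 5*4**2) - 1851 = (-101 - 5*16) - 1851 = (-101 - 1*80) - 1851 = (-101 - 80) - 1851 = -181 - 1851 = -2032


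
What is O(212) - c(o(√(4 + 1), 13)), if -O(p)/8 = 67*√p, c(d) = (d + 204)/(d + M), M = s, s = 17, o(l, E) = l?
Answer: -3463/284 - 1072*√53 + 187*√5/284 ≈ -7815.0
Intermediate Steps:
M = 17
c(d) = (204 + d)/(17 + d) (c(d) = (d + 204)/(d + 17) = (204 + d)/(17 + d))
O(p) = -536*√p
O(212) - c(o(√(4 + 1), 13)) = -1072*√53 - (204 + √(4 + 1))/(17 + √(4 + 1)) = -1072*√53 - (204 + √5)/(17 + √5)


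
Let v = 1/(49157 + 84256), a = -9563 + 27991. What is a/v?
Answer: 2458534764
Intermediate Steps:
a = 18428
v = 1/133413 ≈ 7.4955e-6
a/v = 18428/(1/133413) = 18428*133413 = 2458534764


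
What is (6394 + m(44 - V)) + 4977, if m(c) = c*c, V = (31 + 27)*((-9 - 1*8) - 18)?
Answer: 4312847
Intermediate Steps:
V = -2030 (V = 58*((-9 - 8) - 18) = 58*(-17 - 18) = 58*(-35) = -2030)
m(c) = c²
(6394 + m(44 - V)) + 4977 = (6394 + (44 - 1*(-2030))²) + 4977 = (6394 + (44 + 2030)²) + 4977 = (6394 + 2074²) + 4977 = (6394 + 4301476) + 4977 = 4307870 + 4977 = 4312847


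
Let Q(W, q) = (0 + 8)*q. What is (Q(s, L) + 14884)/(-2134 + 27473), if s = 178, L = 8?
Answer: 14948/25339 ≈ 0.58992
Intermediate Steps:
Q(W, q) = 8*q
(Q(s, L) + 14884)/(-2134 + 27473) = (8*8 + 14884)/(-2134 + 27473) = (64 + 14884)/25339 = 14948*(1/25339) = 14948/25339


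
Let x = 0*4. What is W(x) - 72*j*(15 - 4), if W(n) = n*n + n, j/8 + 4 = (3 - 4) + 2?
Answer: 19008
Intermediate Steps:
x = 0
j = -24 (j = -32 + 8*((3 - 4) + 2) = -32 + 8*(-1 + 2) = -32 + 8*1 = -32 + 8 = -24)
W(n) = n + n² (W(n) = n² + n = n + n²)
W(x) - 72*j*(15 - 4) = 0*(1 + 0) - (-1728)*(15 - 4) = 0*1 - (-1728)*11 = 0 - 72*(-264) = 0 + 19008 = 19008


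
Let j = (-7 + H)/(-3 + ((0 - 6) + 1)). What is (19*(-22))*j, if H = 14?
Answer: 1463/4 ≈ 365.75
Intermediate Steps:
j = -7/8 (j = (-7 + 14)/(-3 + ((0 - 6) + 1)) = 7/(-3 + (-6 + 1)) = 7/(-3 - 5) = 7/(-8) = 7*(-⅛) = -7/8 ≈ -0.87500)
(19*(-22))*j = (19*(-22))*(-7/8) = -418*(-7/8) = 1463/4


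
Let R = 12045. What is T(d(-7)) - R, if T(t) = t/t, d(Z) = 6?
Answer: -12044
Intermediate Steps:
T(t) = 1
T(d(-7)) - R = 1 - 1*12045 = 1 - 12045 = -12044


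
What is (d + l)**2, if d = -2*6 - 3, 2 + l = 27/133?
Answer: 4990756/17689 ≈ 282.14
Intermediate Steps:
l = -239/133 (l = -2 + 27/133 = -239/133 ≈ -1.7970)
d = -15 (d = -12 - 3 = -15)
(d + l)**2 = (-15 - 239/133)**2 = (-2234/133)**2 = 4990756/17689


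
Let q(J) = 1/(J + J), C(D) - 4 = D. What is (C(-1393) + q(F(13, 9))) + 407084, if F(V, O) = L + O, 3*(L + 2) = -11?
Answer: 8113903/20 ≈ 4.0570e+5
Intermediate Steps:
L = -17/3 (L = -2 + (⅓)*(-11) = -2 - 11/3 = -17/3 ≈ -5.6667)
C(D) = 4 + D
F(V, O) = -17/3 + O
q(J) = 1/(2*J)
(C(-1393) + q(F(13, 9))) + 407084 = ((4 - 1393) + 1/(2*(-17/3 + 9))) + 407084 = (-1389 + 1/(2*(10/3))) + 407084 = (-1389 + (½)*(3/10)) + 407084 = (-1389 + 3/20) + 407084 = -27777/20 + 407084 = 8113903/20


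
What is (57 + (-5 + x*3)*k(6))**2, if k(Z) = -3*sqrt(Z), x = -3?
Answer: 13833 + 4788*sqrt(6) ≈ 25561.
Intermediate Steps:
(57 + (-5 + x*3)*k(6))**2 = (57 + (-5 - 3*3)*(-3*sqrt(6)))**2 = (57 + (-5 - 9)*(-3*sqrt(6)))**2 = (57 - (-42)*sqrt(6))**2 = (57 + 42*sqrt(6))**2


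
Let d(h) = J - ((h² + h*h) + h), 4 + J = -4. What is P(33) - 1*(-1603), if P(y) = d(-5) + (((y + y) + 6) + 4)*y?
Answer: 4058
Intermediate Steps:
J = -8 (J = -4 - 4 = -8)
d(h) = -8 - h - 2*h² (d(h) = -8 - ((h² + h*h) + h) = -8 - ((h² + h²) + h) = -8 - (2*h² + h) = -8 - (h + 2*h²) = -8 + (-h - 2*h²) = -8 - h - 2*h²)
P(y) = -53 + y*(10 + 2*y) (P(y) = (-8 - 1*(-5) - 2*(-5)²) + (((y + y) + 6) + 4)*y = (-8 + 5 - 2*25) + ((2*y + 6) + 4)*y = (-8 + 5 - 50) + ((6 + 2*y) + 4)*y = -53 + (10 + 2*y)*y = -53 + y*(10 + 2*y))
P(33) - 1*(-1603) = (-53 + 2*33² + 10*33) - 1*(-1603) = (-53 + 2*1089 + 330) + 1603 = (-53 + 2178 + 330) + 1603 = 2455 + 1603 = 4058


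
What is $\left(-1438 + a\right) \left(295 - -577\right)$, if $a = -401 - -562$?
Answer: $-1113544$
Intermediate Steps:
$a = 161$ ($a = -401 + 562 = 161$)
$\left(-1438 + a\right) \left(295 - -577\right) = \left(-1438 + 161\right) \left(295 - -577\right) = - 1277 \left(295 + 577\right) = \left(-1277\right) 872 = -1113544$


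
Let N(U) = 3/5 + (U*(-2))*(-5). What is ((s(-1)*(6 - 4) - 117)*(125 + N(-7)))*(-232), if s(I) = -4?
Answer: 1612400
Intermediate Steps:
N(U) = 3/5 + 10*U (N(U) = 3*(1/5) - 2*U*(-5) = 3/5 + 10*U)
((s(-1)*(6 - 4) - 117)*(125 + N(-7)))*(-232) = ((-4*(6 - 4) - 117)*(125 + (3/5 + 10*(-7))))*(-232) = ((-4*2 - 117)*(125 + (3/5 - 70)))*(-232) = ((-8 - 117)*(125 - 347/5))*(-232) = -125*278/5*(-232) = -6950*(-232) = 1612400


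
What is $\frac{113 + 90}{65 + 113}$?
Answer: $\frac{203}{178} \approx 1.1404$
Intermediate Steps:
$\frac{113 + 90}{65 + 113} = \frac{1}{178} \cdot 203 = \frac{203}{178}$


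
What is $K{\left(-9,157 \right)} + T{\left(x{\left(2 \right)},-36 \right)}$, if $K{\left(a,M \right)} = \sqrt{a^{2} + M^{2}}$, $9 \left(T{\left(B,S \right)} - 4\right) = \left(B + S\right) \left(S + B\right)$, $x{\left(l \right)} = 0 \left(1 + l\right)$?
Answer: $148 + \sqrt{24730} \approx 305.26$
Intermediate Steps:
$x{\left(l \right)} = 0$
$T{\left(B,S \right)} = 4 + \frac{\left(B + S\right)^{2}}{9}$ ($T{\left(B,S \right)} = 4 + \frac{\left(B + S\right) \left(S + B\right)}{9} = 4 + \frac{\left(B + S\right) \left(B + S\right)}{9} = 4 + \frac{\left(B + S\right)^{2}}{9}$)
$K{\left(a,M \right)} = \sqrt{M^{2} + a^{2}}$
$K{\left(-9,157 \right)} + T{\left(x{\left(2 \right)},-36 \right)} = \sqrt{157^{2} + \left(-9\right)^{2}} + \left(4 + \frac{\left(0 - 36\right)^{2}}{9}\right) = \sqrt{24649 + 81} + \left(4 + \frac{\left(-36\right)^{2}}{9}\right) = \sqrt{24730} + \left(4 + \frac{1}{9} \cdot 1296\right) = \sqrt{24730} + \left(4 + 144\right) = \sqrt{24730} + 148 = 148 + \sqrt{24730}$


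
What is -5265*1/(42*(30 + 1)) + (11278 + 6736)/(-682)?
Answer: -145403/4774 ≈ -30.457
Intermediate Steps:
-5265*1/(42*(30 + 1)) + (11278 + 6736)/(-682) = -5265/(-14*31*(-3)) + 18014*(-1/682) = -5265/((-434*(-3))) - 9007/341 = -5265/1302 - 9007/341 = -5265*1/1302 - 9007/341 = -1755/434 - 9007/341 = -145403/4774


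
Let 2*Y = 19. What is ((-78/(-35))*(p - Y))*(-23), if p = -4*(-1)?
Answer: 9867/35 ≈ 281.91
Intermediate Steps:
Y = 19/2 (Y = (1/2)*19 = 19/2 ≈ 9.5000)
p = 4
((-78/(-35))*(p - Y))*(-23) = ((-78/(-35))*(4 - 1*19/2))*(-23) = ((-78*(-1/35))*(4 - 19/2))*(-23) = ((78/35)*(-11/2))*(-23) = -429/35*(-23) = 9867/35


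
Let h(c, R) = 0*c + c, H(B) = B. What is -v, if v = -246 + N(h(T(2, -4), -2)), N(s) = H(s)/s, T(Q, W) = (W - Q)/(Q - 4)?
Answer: 245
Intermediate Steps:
T(Q, W) = (W - Q)/(-4 + Q)
h(c, R) = c (h(c, R) = 0 + c = c)
N(s) = 1 (N(s) = s/s = 1)
v = -245 (v = -246 + 1 = -245)
-v = -1*(-245) = 245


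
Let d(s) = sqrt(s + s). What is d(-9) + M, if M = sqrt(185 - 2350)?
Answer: I*(sqrt(2165) + 3*sqrt(2)) ≈ 50.772*I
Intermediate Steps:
M = I*sqrt(2165) (M = sqrt(-2165) = I*sqrt(2165) ≈ 46.53*I)
d(s) = sqrt(2)*sqrt(s) (d(s) = sqrt(2*s) = sqrt(2)*sqrt(s))
d(-9) + M = sqrt(2)*sqrt(-9) + I*sqrt(2165) = sqrt(2)*(3*I) + I*sqrt(2165) = 3*I*sqrt(2) + I*sqrt(2165) = I*sqrt(2165) + 3*I*sqrt(2)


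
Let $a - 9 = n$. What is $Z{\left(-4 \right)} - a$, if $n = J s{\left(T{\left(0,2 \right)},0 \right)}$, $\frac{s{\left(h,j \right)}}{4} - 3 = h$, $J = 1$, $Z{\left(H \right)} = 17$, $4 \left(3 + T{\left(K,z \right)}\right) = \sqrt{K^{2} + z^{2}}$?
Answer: $6$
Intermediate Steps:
$T{\left(K,z \right)} = -3 + \frac{\sqrt{K^{2} + z^{2}}}{4}$
$s{\left(h,j \right)} = 12 + 4 h$
$n = 2$ ($n = 1 \left(12 + 4 \left(-3 + \frac{\sqrt{0^{2} + 2^{2}}}{4}\right)\right) = 1 \left(12 + 4 \left(-3 + \frac{\sqrt{0 + 4}}{4}\right)\right) = 1 \left(12 + 4 \left(-3 + \frac{\sqrt{4}}{4}\right)\right) = 1 \left(12 + 4 \left(-3 + \frac{1}{4} \cdot 2\right)\right) = 1 \left(12 + 4 \left(-3 + \frac{1}{2}\right)\right) = 1 \left(12 + 4 \left(- \frac{5}{2}\right)\right) = 1 \left(12 - 10\right) = 1 \cdot 2 = 2$)
$a = 11$ ($a = 9 + 2 = 11$)
$Z{\left(-4 \right)} - a = 17 - 11 = 6$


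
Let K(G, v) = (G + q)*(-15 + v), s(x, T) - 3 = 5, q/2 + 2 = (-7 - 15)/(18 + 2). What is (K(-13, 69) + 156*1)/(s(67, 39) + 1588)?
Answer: -367/665 ≈ -0.55188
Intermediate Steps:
q = -31/5 (q = -4 + 2*((-7 - 15)/(18 + 2)) = -4 + 2*(-22/20) = -4 + 2*(-22*1/20) = -4 + 2*(-11/10) = -4 - 11/5 = -31/5 ≈ -6.2000)
s(x, T) = 8 (s(x, T) = 3 + 5 = 8)
K(G, v) = (-15 + v)*(-31/5 + G) (K(G, v) = (G - 31/5)*(-15 + v) = (-31/5 + G)*(-15 + v) = (-15 + v)*(-31/5 + G))
(K(-13, 69) + 156*1)/(s(67, 39) + 1588) = ((93 - 15*(-13) - 31/5*69 - 13*69) + 156*1)/(8 + 1588) = ((93 + 195 - 2139/5 - 897) + 156)/1596 = (-5184/5 + 156)*(1/1596) = -4404/5*1/1596 = -367/665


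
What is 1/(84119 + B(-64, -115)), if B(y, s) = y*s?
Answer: 1/91479 ≈ 1.0931e-5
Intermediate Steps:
B(y, s) = s*y
1/(84119 + B(-64, -115)) = 1/(84119 - 115*(-64)) = 1/(84119 + 7360) = 1/91479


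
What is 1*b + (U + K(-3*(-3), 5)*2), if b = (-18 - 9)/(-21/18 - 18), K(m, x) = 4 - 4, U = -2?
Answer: -68/115 ≈ -0.59130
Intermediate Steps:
K(m, x) = 0
b = 162/115 (b = -27/(-21*1/18 - 18) = -27/(-7/6 - 18) = -27/(-115/6) = -27*(-6/115) = 162/115 ≈ 1.4087)
1*b + (U + K(-3*(-3), 5)*2) = 1*(162/115) + (-2 + 0*2) = 162/115 + (-2 + 0) = 162/115 - 2 = -68/115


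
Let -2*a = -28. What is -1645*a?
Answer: -23030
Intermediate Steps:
a = 14 (a = -½*(-28) = 14)
-1645*a = -1645*14 = -23030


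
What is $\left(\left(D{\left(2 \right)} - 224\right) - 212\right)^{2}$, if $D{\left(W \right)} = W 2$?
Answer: $186624$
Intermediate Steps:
$D{\left(W \right)} = 2 W$
$\left(\left(D{\left(2 \right)} - 224\right) - 212\right)^{2} = \left(\left(2 \cdot 2 - 224\right) - 212\right)^{2} = \left(\left(4 - 224\right) - 212\right)^{2} = \left(-220 - 212\right)^{2} = \left(-432\right)^{2} = 186624$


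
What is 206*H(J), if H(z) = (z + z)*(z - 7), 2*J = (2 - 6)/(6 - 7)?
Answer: -4120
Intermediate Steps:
J = 2 (J = ((2 - 6)/(6 - 7))/2 = (-4/(-1))/2 = (-4*(-1))/2 = (½)*4 = 2)
H(z) = 2*z*(-7 + z) (H(z) = (2*z)*(-7 + z) = 2*z*(-7 + z))
206*H(J) = 206*(2*2*(-7 + 2)) = 206*(2*2*(-5)) = 206*(-20) = -4120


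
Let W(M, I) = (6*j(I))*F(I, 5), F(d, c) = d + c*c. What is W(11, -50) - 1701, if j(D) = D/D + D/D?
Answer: -2001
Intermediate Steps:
j(D) = 2 (j(D) = 1 + 1 = 2)
F(d, c) = d + c**2
W(M, I) = 300 + 12*I (W(M, I) = (6*2)*(I + 5**2) = 12*(I + 25) = 12*(25 + I) = 300 + 12*I)
W(11, -50) - 1701 = (300 + 12*(-50)) - 1701 = (300 - 600) - 1701 = -300 - 1701 = -2001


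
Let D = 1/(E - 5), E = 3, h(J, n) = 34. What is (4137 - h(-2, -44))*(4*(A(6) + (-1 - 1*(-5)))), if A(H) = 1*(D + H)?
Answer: 155914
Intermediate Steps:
D = -1/2 (D = 1/(3 - 5) = 1/(-2) = -1/2 ≈ -0.50000)
A(H) = -1/2 + H (A(H) = 1*(-1/2 + H) = -1/2 + H)
(4137 - h(-2, -44))*(4*(A(6) + (-1 - 1*(-5)))) = (4137 - 1*34)*(4*((-1/2 + 6) + (-1 - 1*(-5)))) = (4137 - 34)*(4*(11/2 + (-1 + 5))) = 4103*(4*(11/2 + 4)) = 4103*(4*(19/2)) = 4103*38 = 155914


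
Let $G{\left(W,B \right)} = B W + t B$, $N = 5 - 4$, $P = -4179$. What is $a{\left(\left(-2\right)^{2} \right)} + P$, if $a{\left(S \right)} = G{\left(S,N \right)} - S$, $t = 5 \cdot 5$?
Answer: $-4154$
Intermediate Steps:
$t = 25$
$N = 1$
$G{\left(W,B \right)} = 25 B + B W$ ($G{\left(W,B \right)} = B W + 25 B = 25 B + B W$)
$a{\left(S \right)} = 25$ ($a{\left(S \right)} = 1 \left(25 + S\right) - S = \left(25 + S\right) - S = 25$)
$a{\left(\left(-2\right)^{2} \right)} + P = 25 - 4179 = -4154$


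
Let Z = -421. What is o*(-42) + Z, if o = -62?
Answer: 2183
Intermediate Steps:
o*(-42) + Z = -62*(-42) - 421 = 2604 - 421 = 2183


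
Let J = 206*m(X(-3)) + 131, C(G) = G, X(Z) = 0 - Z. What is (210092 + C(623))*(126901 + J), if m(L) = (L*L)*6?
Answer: 29111541540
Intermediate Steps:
X(Z) = -Z
m(L) = 6*L² (m(L) = L²*6 = 6*L²)
J = 11255 (J = 206*(6*(-1*(-3))²) + 131 = 206*(6*3²) + 131 = 206*(6*9) + 131 = 206*54 + 131 = 11124 + 131 = 11255)
(210092 + C(623))*(126901 + J) = (210092 + 623)*(126901 + 11255) = 210715*138156 = 29111541540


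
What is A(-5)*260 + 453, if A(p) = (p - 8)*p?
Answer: 17353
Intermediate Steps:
A(p) = p*(-8 + p) (A(p) = (-8 + p)*p = p*(-8 + p))
A(-5)*260 + 453 = -5*(-8 - 5)*260 + 453 = -5*(-13)*260 + 453 = 65*260 + 453 = 16900 + 453 = 17353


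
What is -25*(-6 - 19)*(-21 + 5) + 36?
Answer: -9964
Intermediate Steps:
-25*(-6 - 19)*(-21 + 5) + 36 = -(-625)*(-16) + 36 = -25*400 + 36 = -10000 + 36 = -9964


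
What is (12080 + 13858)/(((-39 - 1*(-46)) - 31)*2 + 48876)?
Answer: 4323/8138 ≈ 0.53121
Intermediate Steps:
(12080 + 13858)/(((-39 - 1*(-46)) - 31)*2 + 48876) = 25938/(((-39 + 46) - 31)*2 + 48876) = 25938/((7 - 31)*2 + 48876) = 25938/(-24*2 + 48876) = 25938/(-48 + 48876) = 25938/48828 = 25938*(1/48828) = 4323/8138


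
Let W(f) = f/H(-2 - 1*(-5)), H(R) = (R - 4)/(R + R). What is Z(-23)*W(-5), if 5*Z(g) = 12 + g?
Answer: -66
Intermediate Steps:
H(R) = (-4 + R)/(2*R) (H(R) = (-4 + R)/((2*R)) = (-4 + R)*(1/(2*R)) = (-4 + R)/(2*R))
W(f) = -6*f (W(f) = f/(((-4 + (-2 - 1*(-5)))/(2*(-2 - 1*(-5))))) = f/(((-4 + (-2 + 5))/(2*(-2 + 5)))) = f/(((½)*(-4 + 3)/3)) = f/(((½)*(⅓)*(-1))) = f/(-⅙) = f*(-6) = -6*f)
Z(g) = 12/5 + g/5 (Z(g) = (12 + g)/5 = 12/5 + g/5)
Z(-23)*W(-5) = (12/5 + (⅕)*(-23))*(-6*(-5)) = (12/5 - 23/5)*30 = -11/5*30 = -66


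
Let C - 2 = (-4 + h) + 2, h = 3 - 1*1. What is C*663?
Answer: 1326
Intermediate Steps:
h = 2 (h = 3 - 1 = 2)
C = 2 (C = 2 + ((-4 + 2) + 2) = 2 + (-2 + 2) = 2 + 0 = 2)
C*663 = 2*663 = 1326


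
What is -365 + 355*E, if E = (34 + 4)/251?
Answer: -78125/251 ≈ -311.25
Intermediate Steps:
E = 38/251 (E = 38*(1/251) = 38/251 ≈ 0.15139)
-365 + 355*E = -365 + 355*(38/251) = -365 + 13490/251 = -78125/251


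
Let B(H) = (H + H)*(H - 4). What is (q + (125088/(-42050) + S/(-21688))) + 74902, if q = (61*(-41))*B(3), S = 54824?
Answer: 5124332221591/56998775 ≈ 89903.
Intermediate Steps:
B(H) = 2*H*(-4 + H) (B(H) = (2*H)*(-4 + H) = 2*H*(-4 + H))
q = 15006 (q = (61*(-41))*(2*3*(-4 + 3)) = -5002*3*(-1) = -2501*(-6) = 15006)
(q + (125088/(-42050) + S/(-21688))) + 74902 = (15006 + (125088/(-42050) + 54824/(-21688))) + 74902 = (15006 + (125088*(-1/42050) + 54824*(-1/21688))) + 74902 = (15006 + (-62544/21025 - 6853/2711)) + 74902 = (15006 - 313641109/56998775) + 74902 = 855009976541/56998775 + 74902 = 5124332221591/56998775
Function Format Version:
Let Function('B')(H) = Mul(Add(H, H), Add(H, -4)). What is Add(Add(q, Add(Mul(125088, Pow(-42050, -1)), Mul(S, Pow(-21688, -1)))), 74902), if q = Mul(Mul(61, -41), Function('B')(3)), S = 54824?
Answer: Rational(5124332221591, 56998775) ≈ 89903.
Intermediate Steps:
Function('B')(H) = Mul(2, H, Add(-4, H)) (Function('B')(H) = Mul(Mul(2, H), Add(-4, H)) = Mul(2, H, Add(-4, H)))
q = 15006 (q = Mul(Mul(61, -41), Mul(2, 3, Add(-4, 3))) = Mul(-2501, Mul(2, 3, -1)) = Mul(-2501, -6) = 15006)
Add(Add(q, Add(Mul(125088, Pow(-42050, -1)), Mul(S, Pow(-21688, -1)))), 74902) = Add(Add(15006, Add(Mul(125088, Pow(-42050, -1)), Mul(54824, Pow(-21688, -1)))), 74902) = Add(Add(15006, Add(Mul(125088, Rational(-1, 42050)), Mul(54824, Rational(-1, 21688)))), 74902) = Add(Add(15006, Add(Rational(-62544, 21025), Rational(-6853, 2711))), 74902) = Add(Add(15006, Rational(-313641109, 56998775)), 74902) = Add(Rational(855009976541, 56998775), 74902) = Rational(5124332221591, 56998775)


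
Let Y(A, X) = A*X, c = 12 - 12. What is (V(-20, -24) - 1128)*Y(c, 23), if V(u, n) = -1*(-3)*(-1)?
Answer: 0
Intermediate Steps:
c = 0
V(u, n) = -3 (V(u, n) = 3*(-1) = -3)
(V(-20, -24) - 1128)*Y(c, 23) = (-3 - 1128)*(0*23) = -1131*0 = 0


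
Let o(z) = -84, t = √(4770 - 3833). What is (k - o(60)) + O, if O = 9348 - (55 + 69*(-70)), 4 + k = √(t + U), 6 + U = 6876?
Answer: 14203 + √(6870 + √937) ≈ 14286.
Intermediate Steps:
U = 6870 (U = -6 + 6876 = 6870)
t = √937 ≈ 30.610
k = -4 + √(6870 + √937) (k = -4 + √(√937 + 6870) = -4 + √(6870 + √937) ≈ 79.070)
O = 14123 (O = 9348 - (55 - 4830) = 9348 - 1*(-4775) = 9348 + 4775 = 14123)
(k - o(60)) + O = ((-4 + √(6870 + √937)) - 1*(-84)) + 14123 = ((-4 + √(6870 + √937)) + 84) + 14123 = (80 + √(6870 + √937)) + 14123 = 14203 + √(6870 + √937)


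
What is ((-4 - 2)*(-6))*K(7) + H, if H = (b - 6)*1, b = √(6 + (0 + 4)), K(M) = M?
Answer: 246 + √10 ≈ 249.16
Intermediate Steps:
b = √10 (b = √(6 + 4) = √10 ≈ 3.1623)
H = -6 + √10 (H = (√10 - 6)*1 = (-6 + √10)*1 = -6 + √10 ≈ -2.8377)
((-4 - 2)*(-6))*K(7) + H = ((-4 - 2)*(-6))*7 + (-6 + √10) = -6*(-6)*7 + (-6 + √10) = 36*7 + (-6 + √10) = 252 + (-6 + √10) = 246 + √10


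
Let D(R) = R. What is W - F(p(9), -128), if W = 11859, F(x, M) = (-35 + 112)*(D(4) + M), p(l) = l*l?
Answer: 21407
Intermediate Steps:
p(l) = l²
F(x, M) = 308 + 77*M (F(x, M) = (-35 + 112)*(4 + M) = 77*(4 + M) = 308 + 77*M)
W - F(p(9), -128) = 11859 - (308 + 77*(-128)) = 11859 - (308 - 9856) = 11859 - 1*(-9548) = 11859 + 9548 = 21407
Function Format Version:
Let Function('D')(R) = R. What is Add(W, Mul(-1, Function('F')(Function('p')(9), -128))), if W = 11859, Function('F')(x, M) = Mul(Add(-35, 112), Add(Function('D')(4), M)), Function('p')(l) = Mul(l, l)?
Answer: 21407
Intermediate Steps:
Function('p')(l) = Pow(l, 2)
Function('F')(x, M) = Add(308, Mul(77, M)) (Function('F')(x, M) = Mul(Add(-35, 112), Add(4, M)) = Mul(77, Add(4, M)) = Add(308, Mul(77, M)))
Add(W, Mul(-1, Function('F')(Function('p')(9), -128))) = Add(11859, Mul(-1, Add(308, Mul(77, -128)))) = Add(11859, Mul(-1, Add(308, -9856))) = Add(11859, Mul(-1, -9548)) = Add(11859, 9548) = 21407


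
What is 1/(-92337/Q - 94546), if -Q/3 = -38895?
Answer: -38895/3677397449 ≈ -1.0577e-5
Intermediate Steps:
Q = 116685 (Q = -3*(-38895) = 116685)
1/(-92337/Q - 94546) = 1/(-92337/116685 - 94546) = 1/(-92337*1/116685 - 94546) = 1/(-30779/38895 - 94546) = 1/(-3677397449/38895) = -38895/3677397449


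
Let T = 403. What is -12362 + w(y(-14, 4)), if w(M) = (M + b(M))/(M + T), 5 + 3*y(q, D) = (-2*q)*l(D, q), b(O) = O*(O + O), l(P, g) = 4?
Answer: -6968851/564 ≈ -12356.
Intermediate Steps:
b(O) = 2*O² (b(O) = O*(2*O) = 2*O²)
y(q, D) = -5/3 - 8*q/3 (y(q, D) = -5/3 + (-2*q*4)/3 = -5/3 + (-8*q)/3 = -5/3 - 8*q/3)
w(M) = (M + 2*M²)/(403 + M) (w(M) = (M + 2*M²)/(M + 403) = (M + 2*M²)/(403 + M))
-12362 + w(y(-14, 4)) = -12362 + (-5/3 - 8/3*(-14))*(1 + 2*(-5/3 - 8/3*(-14)))/(403 + (-5/3 - 8/3*(-14))) = -12362 + (-5/3 + 112/3)*(1 + 2*(-5/3 + 112/3))/(403 + (-5/3 + 112/3)) = -12362 + 107*(1 + 2*(107/3))/(3*(403 + 107/3)) = -12362 + 107*(1 + 214/3)/(3*(1316/3)) = -12362 + (107/3)*(3/1316)*(217/3) = -12362 + 3317/564 = -6968851/564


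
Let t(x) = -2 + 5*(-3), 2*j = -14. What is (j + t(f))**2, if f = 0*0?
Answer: 576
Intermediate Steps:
j = -7 (j = (1/2)*(-14) = -7)
f = 0
t(x) = -17 (t(x) = -2 - 15 = -17)
(j + t(f))**2 = (-7 - 17)**2 = (-24)**2 = 576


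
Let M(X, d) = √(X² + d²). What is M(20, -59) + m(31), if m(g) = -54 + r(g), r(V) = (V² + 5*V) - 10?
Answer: 1052 + √3881 ≈ 1114.3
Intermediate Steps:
r(V) = -10 + V² + 5*V
m(g) = -64 + g² + 5*g (m(g) = -54 + (-10 + g² + 5*g) = -64 + g² + 5*g)
M(20, -59) + m(31) = √(20² + (-59)²) + (-64 + 31² + 5*31) = √(400 + 3481) + (-64 + 961 + 155) = √3881 + 1052 = 1052 + √3881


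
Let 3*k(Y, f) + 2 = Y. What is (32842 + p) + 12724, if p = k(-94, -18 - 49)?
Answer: 45534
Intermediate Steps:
k(Y, f) = -2/3 + Y/3
p = -32 (p = -2/3 + (1/3)*(-94) = -2/3 - 94/3 = -32)
(32842 + p) + 12724 = (32842 - 32) + 12724 = 32810 + 12724 = 45534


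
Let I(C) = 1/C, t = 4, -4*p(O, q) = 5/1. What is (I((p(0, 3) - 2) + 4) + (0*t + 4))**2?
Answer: 256/9 ≈ 28.444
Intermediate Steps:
p(O, q) = -5/4 (p(O, q) = -5/(4*1) = -5/4)
I(C) = 1/C
(I((p(0, 3) - 2) + 4) + (0*t + 4))**2 = (1/((-5/4 - 2) + 4) + (0*4 + 4))**2 = (1/(-13/4 + 4) + (0 + 4))**2 = (1/(3/4) + 4)**2 = (4/3 + 4)**2 = (16/3)**2 = 256/9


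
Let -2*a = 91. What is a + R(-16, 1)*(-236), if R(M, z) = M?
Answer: 7461/2 ≈ 3730.5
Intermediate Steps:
a = -91/2 (a = -½*91 = -91/2 ≈ -45.500)
a + R(-16, 1)*(-236) = -91/2 - 16*(-236) = -91/2 + 3776 = 7461/2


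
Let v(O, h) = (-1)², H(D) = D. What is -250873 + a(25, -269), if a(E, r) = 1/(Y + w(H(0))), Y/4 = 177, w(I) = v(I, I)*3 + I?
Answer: -178370702/711 ≈ -2.5087e+5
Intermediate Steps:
v(O, h) = 1
w(I) = 3 + I (w(I) = 1*3 + I = 3 + I)
Y = 708 (Y = 4*177 = 708)
a(E, r) = 1/711 (a(E, r) = 1/(708 + (3 + 0)) = 1/(708 + 3) = 1/711)
-250873 + a(25, -269) = -250873 + 1/711 = -178370702/711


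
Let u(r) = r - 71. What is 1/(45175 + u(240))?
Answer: 1/45344 ≈ 2.2054e-5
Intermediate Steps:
u(r) = -71 + r
1/(45175 + u(240)) = 1/(45175 + (-71 + 240)) = 1/(45175 + 169) = 1/45344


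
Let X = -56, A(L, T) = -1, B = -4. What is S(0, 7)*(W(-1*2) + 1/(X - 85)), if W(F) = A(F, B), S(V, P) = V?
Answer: 0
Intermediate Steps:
W(F) = -1
S(0, 7)*(W(-1*2) + 1/(X - 85)) = 0*(-1 + 1/(-56 - 85)) = 0*(-1 + 1/(-141)) = 0*(-1 - 1/141) = 0*(-142/141) = 0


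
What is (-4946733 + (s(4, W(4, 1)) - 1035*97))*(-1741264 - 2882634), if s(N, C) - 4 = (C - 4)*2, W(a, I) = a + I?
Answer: 23337377321556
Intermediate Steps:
W(a, I) = I + a
s(N, C) = -4 + 2*C (s(N, C) = 4 + (C - 4)*2 = 4 + (-4 + C)*2 = 4 + (-8 + 2*C) = -4 + 2*C)
(-4946733 + (s(4, W(4, 1)) - 1035*97))*(-1741264 - 2882634) = (-4946733 + ((-4 + 2*(1 + 4)) - 1035*97))*(-1741264 - 2882634) = (-4946733 + ((-4 + 2*5) - 100395))*(-4623898) = (-4946733 + ((-4 + 10) - 100395))*(-4623898) = (-4946733 + (6 - 100395))*(-4623898) = (-4946733 - 100389)*(-4623898) = -5047122*(-4623898) = 23337377321556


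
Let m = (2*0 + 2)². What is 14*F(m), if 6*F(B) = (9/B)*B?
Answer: 21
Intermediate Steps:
m = 4 (m = (0 + 2)² = 2² = 4)
F(B) = 3/2 (F(B) = ((9/B)*B)/6 = (⅙)*9 = 3/2)
14*F(m) = 14*(3/2) = 21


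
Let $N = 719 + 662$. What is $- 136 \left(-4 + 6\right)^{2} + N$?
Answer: $837$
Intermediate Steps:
$N = 1381$
$- 136 \left(-4 + 6\right)^{2} + N = - 136 \left(-4 + 6\right)^{2} + 1381 = - 136 \cdot 2^{2} + 1381 = \left(-136\right) 4 + 1381 = -544 + 1381 = 837$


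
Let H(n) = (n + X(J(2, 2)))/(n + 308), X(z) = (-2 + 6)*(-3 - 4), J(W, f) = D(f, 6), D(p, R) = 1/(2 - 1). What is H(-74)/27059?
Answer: -17/1055301 ≈ -1.6109e-5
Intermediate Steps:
D(p, R) = 1 (D(p, R) = 1/1 = 1)
J(W, f) = 1
X(z) = -28 (X(z) = 4*(-7) = -28)
H(n) = (-28 + n)/(308 + n) (H(n) = (n - 28)/(n + 308) = (-28 + n)/(308 + n))
H(-74)/27059 = ((-28 - 74)/(308 - 74))/27059 = (-102/234)*(1/27059) = ((1/234)*(-102))*(1/27059) = -17/39*1/27059 = -17/1055301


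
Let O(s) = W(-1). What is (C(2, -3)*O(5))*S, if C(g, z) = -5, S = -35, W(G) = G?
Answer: -175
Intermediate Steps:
O(s) = -1
(C(2, -3)*O(5))*S = -5*(-1)*(-35) = 5*(-35) = -175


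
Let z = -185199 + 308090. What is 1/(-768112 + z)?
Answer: -1/645221 ≈ -1.5499e-6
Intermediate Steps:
z = 122891
1/(-768112 + z) = 1/(-768112 + 122891) = 1/(-645221) = -1/645221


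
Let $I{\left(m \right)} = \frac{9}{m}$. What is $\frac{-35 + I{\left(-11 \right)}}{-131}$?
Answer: $\frac{394}{1441} \approx 0.27342$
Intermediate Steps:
$\frac{-35 + I{\left(-11 \right)}}{-131} = \frac{-35 + \frac{9}{-11}}{-131} = \left(-35 + 9 \left(- \frac{1}{11}\right)\right) \left(- \frac{1}{131}\right) = \left(-35 - \frac{9}{11}\right) \left(- \frac{1}{131}\right) = \left(- \frac{394}{11}\right) \left(- \frac{1}{131}\right) = \frac{394}{1441}$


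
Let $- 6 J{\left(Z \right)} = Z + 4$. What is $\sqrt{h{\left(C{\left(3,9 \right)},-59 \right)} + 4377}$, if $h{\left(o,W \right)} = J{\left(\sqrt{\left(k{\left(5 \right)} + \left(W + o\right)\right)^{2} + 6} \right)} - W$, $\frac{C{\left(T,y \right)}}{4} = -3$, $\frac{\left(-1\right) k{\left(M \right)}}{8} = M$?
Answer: $\frac{\sqrt{159672 - 6 \sqrt{12327}}}{6} \approx 66.459$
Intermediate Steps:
$k{\left(M \right)} = - 8 M$
$C{\left(T,y \right)} = -12$ ($C{\left(T,y \right)} = 4 \left(-3\right) = -12$)
$J{\left(Z \right)} = - \frac{2}{3} - \frac{Z}{6}$ ($J{\left(Z \right)} = - \frac{Z + 4}{6} = - \frac{4 + Z}{6} = - \frac{2}{3} - \frac{Z}{6}$)
$h{\left(o,W \right)} = - \frac{2}{3} - W - \frac{\sqrt{6 + \left(-40 + W + o\right)^{2}}}{6}$ ($h{\left(o,W \right)} = \left(- \frac{2}{3} - \frac{\sqrt{\left(\left(-8\right) 5 + \left(W + o\right)\right)^{2} + 6}}{6}\right) - W = \left(- \frac{2}{3} - \frac{\sqrt{\left(-40 + \left(W + o\right)\right)^{2} + 6}}{6}\right) - W = \left(- \frac{2}{3} - \frac{\sqrt{\left(-40 + W + o\right)^{2} + 6}}{6}\right) - W = \left(- \frac{2}{3} - \frac{\sqrt{6 + \left(-40 + W + o\right)^{2}}}{6}\right) - W = - \frac{2}{3} - W - \frac{\sqrt{6 + \left(-40 + W + o\right)^{2}}}{6}$)
$\sqrt{h{\left(C{\left(3,9 \right)},-59 \right)} + 4377} = \sqrt{\left(- \frac{2}{3} - -59 - \frac{\sqrt{6 + \left(-40 - 59 - 12\right)^{2}}}{6}\right) + 4377} = \sqrt{\left(- \frac{2}{3} + 59 - \frac{\sqrt{6 + \left(-111\right)^{2}}}{6}\right) + 4377} = \sqrt{\left(- \frac{2}{3} + 59 - \frac{\sqrt{6 + 12321}}{6}\right) + 4377} = \sqrt{\left(- \frac{2}{3} + 59 - \frac{\sqrt{12327}}{6}\right) + 4377} = \sqrt{\left(\frac{175}{3} - \frac{\sqrt{12327}}{6}\right) + 4377} = \sqrt{\frac{13306}{3} - \frac{\sqrt{12327}}{6}}$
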